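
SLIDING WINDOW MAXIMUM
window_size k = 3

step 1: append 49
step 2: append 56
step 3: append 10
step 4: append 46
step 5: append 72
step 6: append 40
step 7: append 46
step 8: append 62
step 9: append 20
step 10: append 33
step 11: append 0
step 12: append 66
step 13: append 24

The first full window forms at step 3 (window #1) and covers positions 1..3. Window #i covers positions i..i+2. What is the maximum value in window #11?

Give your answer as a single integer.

step 1: append 49 -> window=[49] (not full yet)
step 2: append 56 -> window=[49, 56] (not full yet)
step 3: append 10 -> window=[49, 56, 10] -> max=56
step 4: append 46 -> window=[56, 10, 46] -> max=56
step 5: append 72 -> window=[10, 46, 72] -> max=72
step 6: append 40 -> window=[46, 72, 40] -> max=72
step 7: append 46 -> window=[72, 40, 46] -> max=72
step 8: append 62 -> window=[40, 46, 62] -> max=62
step 9: append 20 -> window=[46, 62, 20] -> max=62
step 10: append 33 -> window=[62, 20, 33] -> max=62
step 11: append 0 -> window=[20, 33, 0] -> max=33
step 12: append 66 -> window=[33, 0, 66] -> max=66
step 13: append 24 -> window=[0, 66, 24] -> max=66
Window #11 max = 66

Answer: 66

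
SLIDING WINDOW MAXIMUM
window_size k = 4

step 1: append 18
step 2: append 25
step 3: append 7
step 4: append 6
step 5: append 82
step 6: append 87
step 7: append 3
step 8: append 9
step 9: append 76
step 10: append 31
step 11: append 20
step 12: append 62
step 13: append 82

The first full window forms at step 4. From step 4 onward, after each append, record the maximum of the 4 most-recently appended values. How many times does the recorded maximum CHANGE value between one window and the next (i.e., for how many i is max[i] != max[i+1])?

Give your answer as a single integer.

step 1: append 18 -> window=[18] (not full yet)
step 2: append 25 -> window=[18, 25] (not full yet)
step 3: append 7 -> window=[18, 25, 7] (not full yet)
step 4: append 6 -> window=[18, 25, 7, 6] -> max=25
step 5: append 82 -> window=[25, 7, 6, 82] -> max=82
step 6: append 87 -> window=[7, 6, 82, 87] -> max=87
step 7: append 3 -> window=[6, 82, 87, 3] -> max=87
step 8: append 9 -> window=[82, 87, 3, 9] -> max=87
step 9: append 76 -> window=[87, 3, 9, 76] -> max=87
step 10: append 31 -> window=[3, 9, 76, 31] -> max=76
step 11: append 20 -> window=[9, 76, 31, 20] -> max=76
step 12: append 62 -> window=[76, 31, 20, 62] -> max=76
step 13: append 82 -> window=[31, 20, 62, 82] -> max=82
Recorded maximums: 25 82 87 87 87 87 76 76 76 82
Changes between consecutive maximums: 4

Answer: 4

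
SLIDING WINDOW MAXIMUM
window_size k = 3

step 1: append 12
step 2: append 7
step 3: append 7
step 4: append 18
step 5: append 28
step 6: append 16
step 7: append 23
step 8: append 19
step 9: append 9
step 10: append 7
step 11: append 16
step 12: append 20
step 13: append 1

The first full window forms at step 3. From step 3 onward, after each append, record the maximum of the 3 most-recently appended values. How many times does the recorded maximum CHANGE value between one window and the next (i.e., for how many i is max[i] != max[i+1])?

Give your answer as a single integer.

Answer: 6

Derivation:
step 1: append 12 -> window=[12] (not full yet)
step 2: append 7 -> window=[12, 7] (not full yet)
step 3: append 7 -> window=[12, 7, 7] -> max=12
step 4: append 18 -> window=[7, 7, 18] -> max=18
step 5: append 28 -> window=[7, 18, 28] -> max=28
step 6: append 16 -> window=[18, 28, 16] -> max=28
step 7: append 23 -> window=[28, 16, 23] -> max=28
step 8: append 19 -> window=[16, 23, 19] -> max=23
step 9: append 9 -> window=[23, 19, 9] -> max=23
step 10: append 7 -> window=[19, 9, 7] -> max=19
step 11: append 16 -> window=[9, 7, 16] -> max=16
step 12: append 20 -> window=[7, 16, 20] -> max=20
step 13: append 1 -> window=[16, 20, 1] -> max=20
Recorded maximums: 12 18 28 28 28 23 23 19 16 20 20
Changes between consecutive maximums: 6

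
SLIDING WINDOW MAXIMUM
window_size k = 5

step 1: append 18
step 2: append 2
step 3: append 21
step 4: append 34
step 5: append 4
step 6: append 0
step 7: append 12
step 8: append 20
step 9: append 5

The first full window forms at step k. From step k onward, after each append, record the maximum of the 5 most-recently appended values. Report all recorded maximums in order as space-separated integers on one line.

Answer: 34 34 34 34 20

Derivation:
step 1: append 18 -> window=[18] (not full yet)
step 2: append 2 -> window=[18, 2] (not full yet)
step 3: append 21 -> window=[18, 2, 21] (not full yet)
step 4: append 34 -> window=[18, 2, 21, 34] (not full yet)
step 5: append 4 -> window=[18, 2, 21, 34, 4] -> max=34
step 6: append 0 -> window=[2, 21, 34, 4, 0] -> max=34
step 7: append 12 -> window=[21, 34, 4, 0, 12] -> max=34
step 8: append 20 -> window=[34, 4, 0, 12, 20] -> max=34
step 9: append 5 -> window=[4, 0, 12, 20, 5] -> max=20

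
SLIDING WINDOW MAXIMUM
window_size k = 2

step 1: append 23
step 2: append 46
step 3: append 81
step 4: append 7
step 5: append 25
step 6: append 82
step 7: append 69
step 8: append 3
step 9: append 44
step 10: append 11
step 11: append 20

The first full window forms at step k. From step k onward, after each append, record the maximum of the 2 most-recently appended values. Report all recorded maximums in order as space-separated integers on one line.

Answer: 46 81 81 25 82 82 69 44 44 20

Derivation:
step 1: append 23 -> window=[23] (not full yet)
step 2: append 46 -> window=[23, 46] -> max=46
step 3: append 81 -> window=[46, 81] -> max=81
step 4: append 7 -> window=[81, 7] -> max=81
step 5: append 25 -> window=[7, 25] -> max=25
step 6: append 82 -> window=[25, 82] -> max=82
step 7: append 69 -> window=[82, 69] -> max=82
step 8: append 3 -> window=[69, 3] -> max=69
step 9: append 44 -> window=[3, 44] -> max=44
step 10: append 11 -> window=[44, 11] -> max=44
step 11: append 20 -> window=[11, 20] -> max=20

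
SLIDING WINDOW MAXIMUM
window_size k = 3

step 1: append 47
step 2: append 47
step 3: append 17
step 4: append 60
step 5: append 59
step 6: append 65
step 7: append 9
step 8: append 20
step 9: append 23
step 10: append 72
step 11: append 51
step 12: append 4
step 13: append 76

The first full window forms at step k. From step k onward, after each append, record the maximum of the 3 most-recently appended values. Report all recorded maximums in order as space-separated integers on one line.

step 1: append 47 -> window=[47] (not full yet)
step 2: append 47 -> window=[47, 47] (not full yet)
step 3: append 17 -> window=[47, 47, 17] -> max=47
step 4: append 60 -> window=[47, 17, 60] -> max=60
step 5: append 59 -> window=[17, 60, 59] -> max=60
step 6: append 65 -> window=[60, 59, 65] -> max=65
step 7: append 9 -> window=[59, 65, 9] -> max=65
step 8: append 20 -> window=[65, 9, 20] -> max=65
step 9: append 23 -> window=[9, 20, 23] -> max=23
step 10: append 72 -> window=[20, 23, 72] -> max=72
step 11: append 51 -> window=[23, 72, 51] -> max=72
step 12: append 4 -> window=[72, 51, 4] -> max=72
step 13: append 76 -> window=[51, 4, 76] -> max=76

Answer: 47 60 60 65 65 65 23 72 72 72 76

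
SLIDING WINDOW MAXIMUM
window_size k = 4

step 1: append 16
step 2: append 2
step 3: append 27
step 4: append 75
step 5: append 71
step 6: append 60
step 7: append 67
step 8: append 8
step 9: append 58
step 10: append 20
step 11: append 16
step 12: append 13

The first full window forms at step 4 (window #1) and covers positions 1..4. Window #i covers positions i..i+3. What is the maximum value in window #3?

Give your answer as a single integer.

step 1: append 16 -> window=[16] (not full yet)
step 2: append 2 -> window=[16, 2] (not full yet)
step 3: append 27 -> window=[16, 2, 27] (not full yet)
step 4: append 75 -> window=[16, 2, 27, 75] -> max=75
step 5: append 71 -> window=[2, 27, 75, 71] -> max=75
step 6: append 60 -> window=[27, 75, 71, 60] -> max=75
Window #3 max = 75

Answer: 75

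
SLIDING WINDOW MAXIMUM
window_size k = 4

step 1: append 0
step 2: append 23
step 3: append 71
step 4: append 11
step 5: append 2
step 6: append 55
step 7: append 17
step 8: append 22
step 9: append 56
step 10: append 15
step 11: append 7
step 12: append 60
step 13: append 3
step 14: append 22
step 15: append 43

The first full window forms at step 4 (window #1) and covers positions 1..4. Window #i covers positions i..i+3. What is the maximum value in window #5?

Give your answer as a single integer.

Answer: 55

Derivation:
step 1: append 0 -> window=[0] (not full yet)
step 2: append 23 -> window=[0, 23] (not full yet)
step 3: append 71 -> window=[0, 23, 71] (not full yet)
step 4: append 11 -> window=[0, 23, 71, 11] -> max=71
step 5: append 2 -> window=[23, 71, 11, 2] -> max=71
step 6: append 55 -> window=[71, 11, 2, 55] -> max=71
step 7: append 17 -> window=[11, 2, 55, 17] -> max=55
step 8: append 22 -> window=[2, 55, 17, 22] -> max=55
Window #5 max = 55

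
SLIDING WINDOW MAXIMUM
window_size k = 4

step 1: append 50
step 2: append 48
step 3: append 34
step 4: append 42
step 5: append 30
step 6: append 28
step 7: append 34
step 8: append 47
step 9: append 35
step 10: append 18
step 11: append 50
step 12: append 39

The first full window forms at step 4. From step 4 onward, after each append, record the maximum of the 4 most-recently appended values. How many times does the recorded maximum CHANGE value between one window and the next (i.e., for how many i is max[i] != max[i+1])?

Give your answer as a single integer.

step 1: append 50 -> window=[50] (not full yet)
step 2: append 48 -> window=[50, 48] (not full yet)
step 3: append 34 -> window=[50, 48, 34] (not full yet)
step 4: append 42 -> window=[50, 48, 34, 42] -> max=50
step 5: append 30 -> window=[48, 34, 42, 30] -> max=48
step 6: append 28 -> window=[34, 42, 30, 28] -> max=42
step 7: append 34 -> window=[42, 30, 28, 34] -> max=42
step 8: append 47 -> window=[30, 28, 34, 47] -> max=47
step 9: append 35 -> window=[28, 34, 47, 35] -> max=47
step 10: append 18 -> window=[34, 47, 35, 18] -> max=47
step 11: append 50 -> window=[47, 35, 18, 50] -> max=50
step 12: append 39 -> window=[35, 18, 50, 39] -> max=50
Recorded maximums: 50 48 42 42 47 47 47 50 50
Changes between consecutive maximums: 4

Answer: 4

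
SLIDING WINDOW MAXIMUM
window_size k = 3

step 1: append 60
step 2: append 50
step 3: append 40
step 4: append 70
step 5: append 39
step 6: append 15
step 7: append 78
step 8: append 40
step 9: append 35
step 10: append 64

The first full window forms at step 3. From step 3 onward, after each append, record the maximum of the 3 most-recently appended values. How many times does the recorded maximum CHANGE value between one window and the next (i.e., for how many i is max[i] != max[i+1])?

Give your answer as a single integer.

Answer: 3

Derivation:
step 1: append 60 -> window=[60] (not full yet)
step 2: append 50 -> window=[60, 50] (not full yet)
step 3: append 40 -> window=[60, 50, 40] -> max=60
step 4: append 70 -> window=[50, 40, 70] -> max=70
step 5: append 39 -> window=[40, 70, 39] -> max=70
step 6: append 15 -> window=[70, 39, 15] -> max=70
step 7: append 78 -> window=[39, 15, 78] -> max=78
step 8: append 40 -> window=[15, 78, 40] -> max=78
step 9: append 35 -> window=[78, 40, 35] -> max=78
step 10: append 64 -> window=[40, 35, 64] -> max=64
Recorded maximums: 60 70 70 70 78 78 78 64
Changes between consecutive maximums: 3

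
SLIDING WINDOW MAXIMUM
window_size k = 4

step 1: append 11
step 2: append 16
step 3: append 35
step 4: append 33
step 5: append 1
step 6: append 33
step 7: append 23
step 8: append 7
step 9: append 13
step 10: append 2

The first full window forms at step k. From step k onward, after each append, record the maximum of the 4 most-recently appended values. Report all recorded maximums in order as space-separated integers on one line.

Answer: 35 35 35 33 33 33 23

Derivation:
step 1: append 11 -> window=[11] (not full yet)
step 2: append 16 -> window=[11, 16] (not full yet)
step 3: append 35 -> window=[11, 16, 35] (not full yet)
step 4: append 33 -> window=[11, 16, 35, 33] -> max=35
step 5: append 1 -> window=[16, 35, 33, 1] -> max=35
step 6: append 33 -> window=[35, 33, 1, 33] -> max=35
step 7: append 23 -> window=[33, 1, 33, 23] -> max=33
step 8: append 7 -> window=[1, 33, 23, 7] -> max=33
step 9: append 13 -> window=[33, 23, 7, 13] -> max=33
step 10: append 2 -> window=[23, 7, 13, 2] -> max=23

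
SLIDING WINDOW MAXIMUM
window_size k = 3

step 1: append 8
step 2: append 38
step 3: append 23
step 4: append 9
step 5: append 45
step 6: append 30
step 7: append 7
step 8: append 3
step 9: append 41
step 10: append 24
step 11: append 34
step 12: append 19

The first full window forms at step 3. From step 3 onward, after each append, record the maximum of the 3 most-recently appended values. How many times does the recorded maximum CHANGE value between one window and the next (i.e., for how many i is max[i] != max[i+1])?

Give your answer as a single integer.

step 1: append 8 -> window=[8] (not full yet)
step 2: append 38 -> window=[8, 38] (not full yet)
step 3: append 23 -> window=[8, 38, 23] -> max=38
step 4: append 9 -> window=[38, 23, 9] -> max=38
step 5: append 45 -> window=[23, 9, 45] -> max=45
step 6: append 30 -> window=[9, 45, 30] -> max=45
step 7: append 7 -> window=[45, 30, 7] -> max=45
step 8: append 3 -> window=[30, 7, 3] -> max=30
step 9: append 41 -> window=[7, 3, 41] -> max=41
step 10: append 24 -> window=[3, 41, 24] -> max=41
step 11: append 34 -> window=[41, 24, 34] -> max=41
step 12: append 19 -> window=[24, 34, 19] -> max=34
Recorded maximums: 38 38 45 45 45 30 41 41 41 34
Changes between consecutive maximums: 4

Answer: 4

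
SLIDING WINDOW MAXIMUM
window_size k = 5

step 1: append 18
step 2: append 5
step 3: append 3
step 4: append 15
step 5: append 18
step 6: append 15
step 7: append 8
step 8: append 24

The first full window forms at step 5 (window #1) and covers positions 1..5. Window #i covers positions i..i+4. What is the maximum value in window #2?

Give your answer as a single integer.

step 1: append 18 -> window=[18] (not full yet)
step 2: append 5 -> window=[18, 5] (not full yet)
step 3: append 3 -> window=[18, 5, 3] (not full yet)
step 4: append 15 -> window=[18, 5, 3, 15] (not full yet)
step 5: append 18 -> window=[18, 5, 3, 15, 18] -> max=18
step 6: append 15 -> window=[5, 3, 15, 18, 15] -> max=18
Window #2 max = 18

Answer: 18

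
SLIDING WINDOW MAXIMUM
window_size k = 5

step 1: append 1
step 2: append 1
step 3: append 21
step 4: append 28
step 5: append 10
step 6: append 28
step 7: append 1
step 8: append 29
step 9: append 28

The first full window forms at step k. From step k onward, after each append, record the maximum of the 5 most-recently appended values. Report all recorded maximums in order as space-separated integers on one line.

Answer: 28 28 28 29 29

Derivation:
step 1: append 1 -> window=[1] (not full yet)
step 2: append 1 -> window=[1, 1] (not full yet)
step 3: append 21 -> window=[1, 1, 21] (not full yet)
step 4: append 28 -> window=[1, 1, 21, 28] (not full yet)
step 5: append 10 -> window=[1, 1, 21, 28, 10] -> max=28
step 6: append 28 -> window=[1, 21, 28, 10, 28] -> max=28
step 7: append 1 -> window=[21, 28, 10, 28, 1] -> max=28
step 8: append 29 -> window=[28, 10, 28, 1, 29] -> max=29
step 9: append 28 -> window=[10, 28, 1, 29, 28] -> max=29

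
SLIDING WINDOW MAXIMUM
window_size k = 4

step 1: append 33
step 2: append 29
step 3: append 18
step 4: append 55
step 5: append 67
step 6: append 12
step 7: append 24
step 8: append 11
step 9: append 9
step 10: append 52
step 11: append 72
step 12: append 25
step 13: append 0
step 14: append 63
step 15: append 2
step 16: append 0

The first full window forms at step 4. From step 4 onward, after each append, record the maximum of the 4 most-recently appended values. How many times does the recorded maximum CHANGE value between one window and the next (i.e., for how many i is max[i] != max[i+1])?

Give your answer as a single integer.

Answer: 5

Derivation:
step 1: append 33 -> window=[33] (not full yet)
step 2: append 29 -> window=[33, 29] (not full yet)
step 3: append 18 -> window=[33, 29, 18] (not full yet)
step 4: append 55 -> window=[33, 29, 18, 55] -> max=55
step 5: append 67 -> window=[29, 18, 55, 67] -> max=67
step 6: append 12 -> window=[18, 55, 67, 12] -> max=67
step 7: append 24 -> window=[55, 67, 12, 24] -> max=67
step 8: append 11 -> window=[67, 12, 24, 11] -> max=67
step 9: append 9 -> window=[12, 24, 11, 9] -> max=24
step 10: append 52 -> window=[24, 11, 9, 52] -> max=52
step 11: append 72 -> window=[11, 9, 52, 72] -> max=72
step 12: append 25 -> window=[9, 52, 72, 25] -> max=72
step 13: append 0 -> window=[52, 72, 25, 0] -> max=72
step 14: append 63 -> window=[72, 25, 0, 63] -> max=72
step 15: append 2 -> window=[25, 0, 63, 2] -> max=63
step 16: append 0 -> window=[0, 63, 2, 0] -> max=63
Recorded maximums: 55 67 67 67 67 24 52 72 72 72 72 63 63
Changes between consecutive maximums: 5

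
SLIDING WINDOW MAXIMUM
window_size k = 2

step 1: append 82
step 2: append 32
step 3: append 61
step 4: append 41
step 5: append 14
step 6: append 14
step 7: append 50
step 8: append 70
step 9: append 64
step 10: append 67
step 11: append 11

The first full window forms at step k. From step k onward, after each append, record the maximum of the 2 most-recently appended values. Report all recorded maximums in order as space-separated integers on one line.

Answer: 82 61 61 41 14 50 70 70 67 67

Derivation:
step 1: append 82 -> window=[82] (not full yet)
step 2: append 32 -> window=[82, 32] -> max=82
step 3: append 61 -> window=[32, 61] -> max=61
step 4: append 41 -> window=[61, 41] -> max=61
step 5: append 14 -> window=[41, 14] -> max=41
step 6: append 14 -> window=[14, 14] -> max=14
step 7: append 50 -> window=[14, 50] -> max=50
step 8: append 70 -> window=[50, 70] -> max=70
step 9: append 64 -> window=[70, 64] -> max=70
step 10: append 67 -> window=[64, 67] -> max=67
step 11: append 11 -> window=[67, 11] -> max=67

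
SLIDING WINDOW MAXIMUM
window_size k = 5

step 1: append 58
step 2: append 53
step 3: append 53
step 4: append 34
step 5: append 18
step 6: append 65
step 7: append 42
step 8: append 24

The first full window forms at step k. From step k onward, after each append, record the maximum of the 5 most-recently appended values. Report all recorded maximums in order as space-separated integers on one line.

step 1: append 58 -> window=[58] (not full yet)
step 2: append 53 -> window=[58, 53] (not full yet)
step 3: append 53 -> window=[58, 53, 53] (not full yet)
step 4: append 34 -> window=[58, 53, 53, 34] (not full yet)
step 5: append 18 -> window=[58, 53, 53, 34, 18] -> max=58
step 6: append 65 -> window=[53, 53, 34, 18, 65] -> max=65
step 7: append 42 -> window=[53, 34, 18, 65, 42] -> max=65
step 8: append 24 -> window=[34, 18, 65, 42, 24] -> max=65

Answer: 58 65 65 65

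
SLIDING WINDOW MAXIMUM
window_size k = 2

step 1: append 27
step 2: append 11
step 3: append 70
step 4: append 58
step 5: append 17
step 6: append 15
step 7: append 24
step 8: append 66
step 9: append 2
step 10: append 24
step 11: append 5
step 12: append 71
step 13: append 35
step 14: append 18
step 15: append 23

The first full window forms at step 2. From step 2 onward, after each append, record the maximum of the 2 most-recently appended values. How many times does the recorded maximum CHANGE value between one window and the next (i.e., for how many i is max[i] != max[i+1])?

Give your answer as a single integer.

Answer: 9

Derivation:
step 1: append 27 -> window=[27] (not full yet)
step 2: append 11 -> window=[27, 11] -> max=27
step 3: append 70 -> window=[11, 70] -> max=70
step 4: append 58 -> window=[70, 58] -> max=70
step 5: append 17 -> window=[58, 17] -> max=58
step 6: append 15 -> window=[17, 15] -> max=17
step 7: append 24 -> window=[15, 24] -> max=24
step 8: append 66 -> window=[24, 66] -> max=66
step 9: append 2 -> window=[66, 2] -> max=66
step 10: append 24 -> window=[2, 24] -> max=24
step 11: append 5 -> window=[24, 5] -> max=24
step 12: append 71 -> window=[5, 71] -> max=71
step 13: append 35 -> window=[71, 35] -> max=71
step 14: append 18 -> window=[35, 18] -> max=35
step 15: append 23 -> window=[18, 23] -> max=23
Recorded maximums: 27 70 70 58 17 24 66 66 24 24 71 71 35 23
Changes between consecutive maximums: 9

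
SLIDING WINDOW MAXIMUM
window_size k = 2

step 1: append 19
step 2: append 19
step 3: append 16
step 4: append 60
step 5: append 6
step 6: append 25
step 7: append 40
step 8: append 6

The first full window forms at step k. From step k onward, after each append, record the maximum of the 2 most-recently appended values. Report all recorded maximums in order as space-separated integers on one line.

step 1: append 19 -> window=[19] (not full yet)
step 2: append 19 -> window=[19, 19] -> max=19
step 3: append 16 -> window=[19, 16] -> max=19
step 4: append 60 -> window=[16, 60] -> max=60
step 5: append 6 -> window=[60, 6] -> max=60
step 6: append 25 -> window=[6, 25] -> max=25
step 7: append 40 -> window=[25, 40] -> max=40
step 8: append 6 -> window=[40, 6] -> max=40

Answer: 19 19 60 60 25 40 40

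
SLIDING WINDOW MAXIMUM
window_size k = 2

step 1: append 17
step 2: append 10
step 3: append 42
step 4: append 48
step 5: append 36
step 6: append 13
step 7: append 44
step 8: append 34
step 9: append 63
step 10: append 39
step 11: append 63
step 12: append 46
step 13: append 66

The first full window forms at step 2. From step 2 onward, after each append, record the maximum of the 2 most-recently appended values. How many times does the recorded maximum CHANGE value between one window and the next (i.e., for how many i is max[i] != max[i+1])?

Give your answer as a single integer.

Answer: 6

Derivation:
step 1: append 17 -> window=[17] (not full yet)
step 2: append 10 -> window=[17, 10] -> max=17
step 3: append 42 -> window=[10, 42] -> max=42
step 4: append 48 -> window=[42, 48] -> max=48
step 5: append 36 -> window=[48, 36] -> max=48
step 6: append 13 -> window=[36, 13] -> max=36
step 7: append 44 -> window=[13, 44] -> max=44
step 8: append 34 -> window=[44, 34] -> max=44
step 9: append 63 -> window=[34, 63] -> max=63
step 10: append 39 -> window=[63, 39] -> max=63
step 11: append 63 -> window=[39, 63] -> max=63
step 12: append 46 -> window=[63, 46] -> max=63
step 13: append 66 -> window=[46, 66] -> max=66
Recorded maximums: 17 42 48 48 36 44 44 63 63 63 63 66
Changes between consecutive maximums: 6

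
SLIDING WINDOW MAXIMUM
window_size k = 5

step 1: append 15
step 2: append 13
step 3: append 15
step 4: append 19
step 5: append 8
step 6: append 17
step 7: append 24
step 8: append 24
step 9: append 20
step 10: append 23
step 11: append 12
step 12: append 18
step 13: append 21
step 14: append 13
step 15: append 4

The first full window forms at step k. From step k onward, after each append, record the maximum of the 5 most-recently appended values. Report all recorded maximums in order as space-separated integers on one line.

Answer: 19 19 24 24 24 24 24 24 23 23 21

Derivation:
step 1: append 15 -> window=[15] (not full yet)
step 2: append 13 -> window=[15, 13] (not full yet)
step 3: append 15 -> window=[15, 13, 15] (not full yet)
step 4: append 19 -> window=[15, 13, 15, 19] (not full yet)
step 5: append 8 -> window=[15, 13, 15, 19, 8] -> max=19
step 6: append 17 -> window=[13, 15, 19, 8, 17] -> max=19
step 7: append 24 -> window=[15, 19, 8, 17, 24] -> max=24
step 8: append 24 -> window=[19, 8, 17, 24, 24] -> max=24
step 9: append 20 -> window=[8, 17, 24, 24, 20] -> max=24
step 10: append 23 -> window=[17, 24, 24, 20, 23] -> max=24
step 11: append 12 -> window=[24, 24, 20, 23, 12] -> max=24
step 12: append 18 -> window=[24, 20, 23, 12, 18] -> max=24
step 13: append 21 -> window=[20, 23, 12, 18, 21] -> max=23
step 14: append 13 -> window=[23, 12, 18, 21, 13] -> max=23
step 15: append 4 -> window=[12, 18, 21, 13, 4] -> max=21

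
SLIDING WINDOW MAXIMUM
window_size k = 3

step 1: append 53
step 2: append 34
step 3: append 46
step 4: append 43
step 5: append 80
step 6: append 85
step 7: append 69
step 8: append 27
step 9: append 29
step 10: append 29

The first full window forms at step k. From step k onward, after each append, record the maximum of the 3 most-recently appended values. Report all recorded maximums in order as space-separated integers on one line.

Answer: 53 46 80 85 85 85 69 29

Derivation:
step 1: append 53 -> window=[53] (not full yet)
step 2: append 34 -> window=[53, 34] (not full yet)
step 3: append 46 -> window=[53, 34, 46] -> max=53
step 4: append 43 -> window=[34, 46, 43] -> max=46
step 5: append 80 -> window=[46, 43, 80] -> max=80
step 6: append 85 -> window=[43, 80, 85] -> max=85
step 7: append 69 -> window=[80, 85, 69] -> max=85
step 8: append 27 -> window=[85, 69, 27] -> max=85
step 9: append 29 -> window=[69, 27, 29] -> max=69
step 10: append 29 -> window=[27, 29, 29] -> max=29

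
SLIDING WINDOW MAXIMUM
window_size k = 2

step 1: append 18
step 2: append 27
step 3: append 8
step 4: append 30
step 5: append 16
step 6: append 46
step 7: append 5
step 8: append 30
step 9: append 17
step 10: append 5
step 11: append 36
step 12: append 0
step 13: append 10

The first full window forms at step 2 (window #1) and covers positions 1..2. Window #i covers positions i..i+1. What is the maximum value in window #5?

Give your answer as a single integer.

Answer: 46

Derivation:
step 1: append 18 -> window=[18] (not full yet)
step 2: append 27 -> window=[18, 27] -> max=27
step 3: append 8 -> window=[27, 8] -> max=27
step 4: append 30 -> window=[8, 30] -> max=30
step 5: append 16 -> window=[30, 16] -> max=30
step 6: append 46 -> window=[16, 46] -> max=46
Window #5 max = 46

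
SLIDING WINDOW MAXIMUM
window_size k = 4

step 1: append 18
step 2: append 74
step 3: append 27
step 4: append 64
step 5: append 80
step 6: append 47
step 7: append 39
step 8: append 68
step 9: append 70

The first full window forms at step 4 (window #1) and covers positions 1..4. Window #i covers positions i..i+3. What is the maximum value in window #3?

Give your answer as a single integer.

step 1: append 18 -> window=[18] (not full yet)
step 2: append 74 -> window=[18, 74] (not full yet)
step 3: append 27 -> window=[18, 74, 27] (not full yet)
step 4: append 64 -> window=[18, 74, 27, 64] -> max=74
step 5: append 80 -> window=[74, 27, 64, 80] -> max=80
step 6: append 47 -> window=[27, 64, 80, 47] -> max=80
Window #3 max = 80

Answer: 80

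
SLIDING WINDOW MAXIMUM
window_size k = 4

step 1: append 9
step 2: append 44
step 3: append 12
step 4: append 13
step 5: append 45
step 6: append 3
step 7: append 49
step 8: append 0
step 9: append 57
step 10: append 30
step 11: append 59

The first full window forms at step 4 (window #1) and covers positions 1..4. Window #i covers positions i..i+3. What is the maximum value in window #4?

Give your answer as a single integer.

Answer: 49

Derivation:
step 1: append 9 -> window=[9] (not full yet)
step 2: append 44 -> window=[9, 44] (not full yet)
step 3: append 12 -> window=[9, 44, 12] (not full yet)
step 4: append 13 -> window=[9, 44, 12, 13] -> max=44
step 5: append 45 -> window=[44, 12, 13, 45] -> max=45
step 6: append 3 -> window=[12, 13, 45, 3] -> max=45
step 7: append 49 -> window=[13, 45, 3, 49] -> max=49
Window #4 max = 49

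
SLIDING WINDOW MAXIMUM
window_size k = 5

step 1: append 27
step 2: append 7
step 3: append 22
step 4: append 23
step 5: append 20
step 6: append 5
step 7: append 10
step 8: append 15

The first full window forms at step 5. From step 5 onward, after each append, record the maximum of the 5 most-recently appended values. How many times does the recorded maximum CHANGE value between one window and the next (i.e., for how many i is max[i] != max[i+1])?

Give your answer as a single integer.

Answer: 1

Derivation:
step 1: append 27 -> window=[27] (not full yet)
step 2: append 7 -> window=[27, 7] (not full yet)
step 3: append 22 -> window=[27, 7, 22] (not full yet)
step 4: append 23 -> window=[27, 7, 22, 23] (not full yet)
step 5: append 20 -> window=[27, 7, 22, 23, 20] -> max=27
step 6: append 5 -> window=[7, 22, 23, 20, 5] -> max=23
step 7: append 10 -> window=[22, 23, 20, 5, 10] -> max=23
step 8: append 15 -> window=[23, 20, 5, 10, 15] -> max=23
Recorded maximums: 27 23 23 23
Changes between consecutive maximums: 1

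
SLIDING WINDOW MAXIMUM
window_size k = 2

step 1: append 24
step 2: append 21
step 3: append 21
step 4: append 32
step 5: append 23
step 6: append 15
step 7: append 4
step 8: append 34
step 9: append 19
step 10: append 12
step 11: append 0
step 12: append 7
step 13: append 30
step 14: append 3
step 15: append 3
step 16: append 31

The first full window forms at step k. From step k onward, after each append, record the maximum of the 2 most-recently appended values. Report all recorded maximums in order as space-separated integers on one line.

Answer: 24 21 32 32 23 15 34 34 19 12 7 30 30 3 31

Derivation:
step 1: append 24 -> window=[24] (not full yet)
step 2: append 21 -> window=[24, 21] -> max=24
step 3: append 21 -> window=[21, 21] -> max=21
step 4: append 32 -> window=[21, 32] -> max=32
step 5: append 23 -> window=[32, 23] -> max=32
step 6: append 15 -> window=[23, 15] -> max=23
step 7: append 4 -> window=[15, 4] -> max=15
step 8: append 34 -> window=[4, 34] -> max=34
step 9: append 19 -> window=[34, 19] -> max=34
step 10: append 12 -> window=[19, 12] -> max=19
step 11: append 0 -> window=[12, 0] -> max=12
step 12: append 7 -> window=[0, 7] -> max=7
step 13: append 30 -> window=[7, 30] -> max=30
step 14: append 3 -> window=[30, 3] -> max=30
step 15: append 3 -> window=[3, 3] -> max=3
step 16: append 31 -> window=[3, 31] -> max=31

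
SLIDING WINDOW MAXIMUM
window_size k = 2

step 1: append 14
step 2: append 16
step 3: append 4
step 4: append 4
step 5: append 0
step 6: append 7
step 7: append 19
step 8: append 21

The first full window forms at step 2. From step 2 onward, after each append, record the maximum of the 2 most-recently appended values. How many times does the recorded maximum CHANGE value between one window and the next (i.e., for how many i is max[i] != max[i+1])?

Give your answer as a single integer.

Answer: 4

Derivation:
step 1: append 14 -> window=[14] (not full yet)
step 2: append 16 -> window=[14, 16] -> max=16
step 3: append 4 -> window=[16, 4] -> max=16
step 4: append 4 -> window=[4, 4] -> max=4
step 5: append 0 -> window=[4, 0] -> max=4
step 6: append 7 -> window=[0, 7] -> max=7
step 7: append 19 -> window=[7, 19] -> max=19
step 8: append 21 -> window=[19, 21] -> max=21
Recorded maximums: 16 16 4 4 7 19 21
Changes between consecutive maximums: 4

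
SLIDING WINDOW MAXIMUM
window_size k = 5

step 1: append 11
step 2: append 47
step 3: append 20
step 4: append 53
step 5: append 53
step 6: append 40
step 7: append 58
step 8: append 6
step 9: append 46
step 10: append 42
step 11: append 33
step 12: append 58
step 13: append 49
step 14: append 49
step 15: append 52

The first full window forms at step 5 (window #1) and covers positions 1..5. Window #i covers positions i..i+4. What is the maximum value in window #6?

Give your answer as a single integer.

Answer: 58

Derivation:
step 1: append 11 -> window=[11] (not full yet)
step 2: append 47 -> window=[11, 47] (not full yet)
step 3: append 20 -> window=[11, 47, 20] (not full yet)
step 4: append 53 -> window=[11, 47, 20, 53] (not full yet)
step 5: append 53 -> window=[11, 47, 20, 53, 53] -> max=53
step 6: append 40 -> window=[47, 20, 53, 53, 40] -> max=53
step 7: append 58 -> window=[20, 53, 53, 40, 58] -> max=58
step 8: append 6 -> window=[53, 53, 40, 58, 6] -> max=58
step 9: append 46 -> window=[53, 40, 58, 6, 46] -> max=58
step 10: append 42 -> window=[40, 58, 6, 46, 42] -> max=58
Window #6 max = 58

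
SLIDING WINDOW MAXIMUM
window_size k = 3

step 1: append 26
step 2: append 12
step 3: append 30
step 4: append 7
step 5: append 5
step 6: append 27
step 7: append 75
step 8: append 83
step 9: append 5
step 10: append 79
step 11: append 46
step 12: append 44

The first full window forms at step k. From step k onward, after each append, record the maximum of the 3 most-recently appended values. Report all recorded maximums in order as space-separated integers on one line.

Answer: 30 30 30 27 75 83 83 83 79 79

Derivation:
step 1: append 26 -> window=[26] (not full yet)
step 2: append 12 -> window=[26, 12] (not full yet)
step 3: append 30 -> window=[26, 12, 30] -> max=30
step 4: append 7 -> window=[12, 30, 7] -> max=30
step 5: append 5 -> window=[30, 7, 5] -> max=30
step 6: append 27 -> window=[7, 5, 27] -> max=27
step 7: append 75 -> window=[5, 27, 75] -> max=75
step 8: append 83 -> window=[27, 75, 83] -> max=83
step 9: append 5 -> window=[75, 83, 5] -> max=83
step 10: append 79 -> window=[83, 5, 79] -> max=83
step 11: append 46 -> window=[5, 79, 46] -> max=79
step 12: append 44 -> window=[79, 46, 44] -> max=79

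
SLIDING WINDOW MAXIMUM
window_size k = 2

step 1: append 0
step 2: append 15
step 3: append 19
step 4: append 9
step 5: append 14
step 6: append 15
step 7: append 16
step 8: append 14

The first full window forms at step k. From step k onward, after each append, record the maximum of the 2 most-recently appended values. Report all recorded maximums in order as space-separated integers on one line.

step 1: append 0 -> window=[0] (not full yet)
step 2: append 15 -> window=[0, 15] -> max=15
step 3: append 19 -> window=[15, 19] -> max=19
step 4: append 9 -> window=[19, 9] -> max=19
step 5: append 14 -> window=[9, 14] -> max=14
step 6: append 15 -> window=[14, 15] -> max=15
step 7: append 16 -> window=[15, 16] -> max=16
step 8: append 14 -> window=[16, 14] -> max=16

Answer: 15 19 19 14 15 16 16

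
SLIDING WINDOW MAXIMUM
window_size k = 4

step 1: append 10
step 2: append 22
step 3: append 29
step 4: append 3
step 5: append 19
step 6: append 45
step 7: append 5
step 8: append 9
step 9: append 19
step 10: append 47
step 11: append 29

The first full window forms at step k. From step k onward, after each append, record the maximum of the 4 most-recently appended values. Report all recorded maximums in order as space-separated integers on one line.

step 1: append 10 -> window=[10] (not full yet)
step 2: append 22 -> window=[10, 22] (not full yet)
step 3: append 29 -> window=[10, 22, 29] (not full yet)
step 4: append 3 -> window=[10, 22, 29, 3] -> max=29
step 5: append 19 -> window=[22, 29, 3, 19] -> max=29
step 6: append 45 -> window=[29, 3, 19, 45] -> max=45
step 7: append 5 -> window=[3, 19, 45, 5] -> max=45
step 8: append 9 -> window=[19, 45, 5, 9] -> max=45
step 9: append 19 -> window=[45, 5, 9, 19] -> max=45
step 10: append 47 -> window=[5, 9, 19, 47] -> max=47
step 11: append 29 -> window=[9, 19, 47, 29] -> max=47

Answer: 29 29 45 45 45 45 47 47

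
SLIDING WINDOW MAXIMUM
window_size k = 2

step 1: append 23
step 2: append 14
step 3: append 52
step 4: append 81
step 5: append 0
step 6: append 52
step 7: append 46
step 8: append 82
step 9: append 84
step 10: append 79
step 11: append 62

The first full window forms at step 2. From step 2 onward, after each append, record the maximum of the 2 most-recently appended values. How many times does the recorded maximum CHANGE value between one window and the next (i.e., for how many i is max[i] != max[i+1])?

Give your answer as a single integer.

step 1: append 23 -> window=[23] (not full yet)
step 2: append 14 -> window=[23, 14] -> max=23
step 3: append 52 -> window=[14, 52] -> max=52
step 4: append 81 -> window=[52, 81] -> max=81
step 5: append 0 -> window=[81, 0] -> max=81
step 6: append 52 -> window=[0, 52] -> max=52
step 7: append 46 -> window=[52, 46] -> max=52
step 8: append 82 -> window=[46, 82] -> max=82
step 9: append 84 -> window=[82, 84] -> max=84
step 10: append 79 -> window=[84, 79] -> max=84
step 11: append 62 -> window=[79, 62] -> max=79
Recorded maximums: 23 52 81 81 52 52 82 84 84 79
Changes between consecutive maximums: 6

Answer: 6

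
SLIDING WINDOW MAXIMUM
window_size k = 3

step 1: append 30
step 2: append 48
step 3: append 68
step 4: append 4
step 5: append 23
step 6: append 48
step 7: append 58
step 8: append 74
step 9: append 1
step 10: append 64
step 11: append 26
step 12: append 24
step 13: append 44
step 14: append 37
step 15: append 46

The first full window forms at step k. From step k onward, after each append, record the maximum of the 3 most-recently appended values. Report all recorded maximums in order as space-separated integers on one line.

step 1: append 30 -> window=[30] (not full yet)
step 2: append 48 -> window=[30, 48] (not full yet)
step 3: append 68 -> window=[30, 48, 68] -> max=68
step 4: append 4 -> window=[48, 68, 4] -> max=68
step 5: append 23 -> window=[68, 4, 23] -> max=68
step 6: append 48 -> window=[4, 23, 48] -> max=48
step 7: append 58 -> window=[23, 48, 58] -> max=58
step 8: append 74 -> window=[48, 58, 74] -> max=74
step 9: append 1 -> window=[58, 74, 1] -> max=74
step 10: append 64 -> window=[74, 1, 64] -> max=74
step 11: append 26 -> window=[1, 64, 26] -> max=64
step 12: append 24 -> window=[64, 26, 24] -> max=64
step 13: append 44 -> window=[26, 24, 44] -> max=44
step 14: append 37 -> window=[24, 44, 37] -> max=44
step 15: append 46 -> window=[44, 37, 46] -> max=46

Answer: 68 68 68 48 58 74 74 74 64 64 44 44 46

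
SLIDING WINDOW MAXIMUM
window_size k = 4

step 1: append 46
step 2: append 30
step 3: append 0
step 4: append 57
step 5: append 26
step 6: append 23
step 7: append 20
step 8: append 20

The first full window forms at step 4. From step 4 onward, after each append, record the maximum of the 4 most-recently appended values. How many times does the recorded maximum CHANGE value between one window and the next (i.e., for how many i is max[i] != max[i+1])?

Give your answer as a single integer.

step 1: append 46 -> window=[46] (not full yet)
step 2: append 30 -> window=[46, 30] (not full yet)
step 3: append 0 -> window=[46, 30, 0] (not full yet)
step 4: append 57 -> window=[46, 30, 0, 57] -> max=57
step 5: append 26 -> window=[30, 0, 57, 26] -> max=57
step 6: append 23 -> window=[0, 57, 26, 23] -> max=57
step 7: append 20 -> window=[57, 26, 23, 20] -> max=57
step 8: append 20 -> window=[26, 23, 20, 20] -> max=26
Recorded maximums: 57 57 57 57 26
Changes between consecutive maximums: 1

Answer: 1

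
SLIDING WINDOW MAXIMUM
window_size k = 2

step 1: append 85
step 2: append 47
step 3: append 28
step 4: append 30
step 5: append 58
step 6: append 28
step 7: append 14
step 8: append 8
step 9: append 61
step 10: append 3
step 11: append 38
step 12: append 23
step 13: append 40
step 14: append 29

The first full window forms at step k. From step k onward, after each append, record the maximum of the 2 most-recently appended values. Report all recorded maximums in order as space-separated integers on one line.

Answer: 85 47 30 58 58 28 14 61 61 38 38 40 40

Derivation:
step 1: append 85 -> window=[85] (not full yet)
step 2: append 47 -> window=[85, 47] -> max=85
step 3: append 28 -> window=[47, 28] -> max=47
step 4: append 30 -> window=[28, 30] -> max=30
step 5: append 58 -> window=[30, 58] -> max=58
step 6: append 28 -> window=[58, 28] -> max=58
step 7: append 14 -> window=[28, 14] -> max=28
step 8: append 8 -> window=[14, 8] -> max=14
step 9: append 61 -> window=[8, 61] -> max=61
step 10: append 3 -> window=[61, 3] -> max=61
step 11: append 38 -> window=[3, 38] -> max=38
step 12: append 23 -> window=[38, 23] -> max=38
step 13: append 40 -> window=[23, 40] -> max=40
step 14: append 29 -> window=[40, 29] -> max=40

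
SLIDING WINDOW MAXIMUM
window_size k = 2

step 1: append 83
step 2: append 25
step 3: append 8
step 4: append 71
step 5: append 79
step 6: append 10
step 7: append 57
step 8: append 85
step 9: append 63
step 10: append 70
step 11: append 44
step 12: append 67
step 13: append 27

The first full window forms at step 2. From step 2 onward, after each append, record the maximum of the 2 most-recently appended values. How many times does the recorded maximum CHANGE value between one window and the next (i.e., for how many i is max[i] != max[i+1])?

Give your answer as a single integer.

Answer: 7

Derivation:
step 1: append 83 -> window=[83] (not full yet)
step 2: append 25 -> window=[83, 25] -> max=83
step 3: append 8 -> window=[25, 8] -> max=25
step 4: append 71 -> window=[8, 71] -> max=71
step 5: append 79 -> window=[71, 79] -> max=79
step 6: append 10 -> window=[79, 10] -> max=79
step 7: append 57 -> window=[10, 57] -> max=57
step 8: append 85 -> window=[57, 85] -> max=85
step 9: append 63 -> window=[85, 63] -> max=85
step 10: append 70 -> window=[63, 70] -> max=70
step 11: append 44 -> window=[70, 44] -> max=70
step 12: append 67 -> window=[44, 67] -> max=67
step 13: append 27 -> window=[67, 27] -> max=67
Recorded maximums: 83 25 71 79 79 57 85 85 70 70 67 67
Changes between consecutive maximums: 7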